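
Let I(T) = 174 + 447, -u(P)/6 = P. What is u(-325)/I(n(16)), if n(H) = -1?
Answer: 650/207 ≈ 3.1401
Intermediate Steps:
u(P) = -6*P
I(T) = 621
u(-325)/I(n(16)) = -6*(-325)/621 = 1950*(1/621) = 650/207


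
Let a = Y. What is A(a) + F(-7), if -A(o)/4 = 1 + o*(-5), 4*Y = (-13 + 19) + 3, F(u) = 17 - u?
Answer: 65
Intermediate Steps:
Y = 9/4 (Y = ((-13 + 19) + 3)/4 = (6 + 3)/4 = (¼)*9 = 9/4 ≈ 2.2500)
a = 9/4 ≈ 2.2500
A(o) = -4 + 20*o (A(o) = -4*(1 + o*(-5)) = -4*(1 - 5*o) = -4 + 20*o)
A(a) + F(-7) = (-4 + 20*(9/4)) + (17 - 1*(-7)) = (-4 + 45) + (17 + 7) = 41 + 24 = 65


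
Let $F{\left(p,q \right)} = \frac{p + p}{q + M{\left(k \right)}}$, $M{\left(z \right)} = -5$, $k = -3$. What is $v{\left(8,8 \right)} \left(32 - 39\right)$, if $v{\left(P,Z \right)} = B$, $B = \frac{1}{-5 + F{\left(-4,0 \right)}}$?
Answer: $\frac{35}{17} \approx 2.0588$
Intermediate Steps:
$F{\left(p,q \right)} = \frac{2 p}{-5 + q}$ ($F{\left(p,q \right)} = \frac{p + p}{q - 5} = \frac{2 p}{-5 + q}$)
$B = - \frac{5}{17}$ ($B = \frac{1}{-5 + 2 \left(-4\right) \frac{1}{-5 + 0}} = \frac{1}{-5 + 2 \left(-4\right) \frac{1}{-5}} = \frac{1}{-5 + 2 \left(-4\right) \left(- \frac{1}{5}\right)} = \frac{1}{-5 + \frac{8}{5}} = \frac{1}{- \frac{17}{5}} = - \frac{5}{17} \approx -0.29412$)
$v{\left(P,Z \right)} = - \frac{5}{17}$
$v{\left(8,8 \right)} \left(32 - 39\right) = - \frac{5 \left(32 - 39\right)}{17} = \left(- \frac{5}{17}\right) \left(-7\right) = \frac{35}{17}$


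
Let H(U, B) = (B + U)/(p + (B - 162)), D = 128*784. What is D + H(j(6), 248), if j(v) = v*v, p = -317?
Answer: 23181028/231 ≈ 1.0035e+5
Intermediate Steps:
j(v) = v**2
D = 100352
H(U, B) = (B + U)/(-479 + B) (H(U, B) = (B + U)/(-317 + (B - 162)) = (B + U)/(-317 + (-162 + B)) = (B + U)/(-479 + B))
D + H(j(6), 248) = 100352 + (248 + 6**2)/(-479 + 248) = 100352 + (248 + 36)/(-231) = 100352 - 1/231*284 = 100352 - 284/231 = 23181028/231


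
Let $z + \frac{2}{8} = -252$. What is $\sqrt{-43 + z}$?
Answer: $\frac{i \sqrt{1181}}{2} \approx 17.183 i$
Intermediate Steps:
$z = - \frac{1009}{4}$ ($z = - \frac{1}{4} - 252 = - \frac{1009}{4} \approx -252.25$)
$\sqrt{-43 + z} = \sqrt{-43 - \frac{1009}{4}} = \sqrt{- \frac{1181}{4}} = \frac{i \sqrt{1181}}{2}$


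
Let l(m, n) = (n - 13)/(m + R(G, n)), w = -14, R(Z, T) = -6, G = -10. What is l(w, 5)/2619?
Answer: 2/13095 ≈ 0.00015273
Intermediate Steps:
l(m, n) = (-13 + n)/(-6 + m) (l(m, n) = (n - 13)/(m - 6) = (-13 + n)/(-6 + m))
l(w, 5)/2619 = ((-13 + 5)/(-6 - 14))/2619 = (-8/(-20))*(1/2619) = -1/20*(-8)*(1/2619) = (⅖)*(1/2619) = 2/13095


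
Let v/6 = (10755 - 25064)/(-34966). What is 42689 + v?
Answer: 746374714/17483 ≈ 42691.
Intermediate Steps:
v = 42927/17483 (v = 6*((10755 - 25064)/(-34966)) = 6*(-14309*(-1/34966)) = 6*(14309/34966) = 42927/17483 ≈ 2.4554)
42689 + v = 42689 + 42927/17483 = 746374714/17483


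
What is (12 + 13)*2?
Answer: 50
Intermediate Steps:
(12 + 13)*2 = 25*2 = 50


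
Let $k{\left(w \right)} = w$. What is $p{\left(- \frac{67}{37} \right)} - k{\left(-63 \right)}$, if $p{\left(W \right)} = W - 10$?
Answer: $\frac{1894}{37} \approx 51.189$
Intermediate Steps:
$p{\left(W \right)} = -10 + W$ ($p{\left(W \right)} = W - 10 = -10 + W$)
$p{\left(- \frac{67}{37} \right)} - k{\left(-63 \right)} = \left(-10 - \frac{67}{37}\right) - -63 = \left(-10 - \frac{67}{37}\right) + 63 = - \frac{437}{37} + 63 = \frac{1894}{37}$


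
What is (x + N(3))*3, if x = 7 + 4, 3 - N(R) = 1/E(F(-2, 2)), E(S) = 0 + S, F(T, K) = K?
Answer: 81/2 ≈ 40.500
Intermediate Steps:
E(S) = S
N(R) = 5/2 (N(R) = 3 - 1/2 = 3 - 1*½ = 3 - ½ = 5/2)
x = 11
(x + N(3))*3 = (11 + 5/2)*3 = (27/2)*3 = 81/2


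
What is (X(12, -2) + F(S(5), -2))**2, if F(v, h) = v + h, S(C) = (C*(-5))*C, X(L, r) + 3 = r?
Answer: 17424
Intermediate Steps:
X(L, r) = -3 + r
S(C) = -5*C**2 (S(C) = (-5*C)*C = -5*C**2)
F(v, h) = h + v
(X(12, -2) + F(S(5), -2))**2 = ((-3 - 2) + (-2 - 5*5**2))**2 = (-5 + (-2 - 5*25))**2 = (-5 + (-2 - 125))**2 = (-5 - 127)**2 = (-132)**2 = 17424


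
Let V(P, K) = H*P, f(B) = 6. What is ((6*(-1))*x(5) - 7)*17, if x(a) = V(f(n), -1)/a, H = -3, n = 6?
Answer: 1241/5 ≈ 248.20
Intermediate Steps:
V(P, K) = -3*P
x(a) = -18/a (x(a) = (-3*6)/a = -18/a)
((6*(-1))*x(5) - 7)*17 = ((6*(-1))*(-18/5) - 7)*17 = (-(-108)/5 - 7)*17 = (-6*(-18/5) - 7)*17 = (108/5 - 7)*17 = (73/5)*17 = 1241/5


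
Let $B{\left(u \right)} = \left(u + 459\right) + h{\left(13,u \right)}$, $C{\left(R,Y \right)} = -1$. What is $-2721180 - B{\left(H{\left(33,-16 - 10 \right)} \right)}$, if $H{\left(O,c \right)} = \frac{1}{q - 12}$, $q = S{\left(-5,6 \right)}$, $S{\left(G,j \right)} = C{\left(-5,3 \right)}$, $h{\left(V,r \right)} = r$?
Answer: $- \frac{35381305}{13} \approx -2.7216 \cdot 10^{6}$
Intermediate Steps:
$S{\left(G,j \right)} = -1$
$q = -1$
$H{\left(O,c \right)} = - \frac{1}{13}$ ($H{\left(O,c \right)} = \frac{1}{-1 - 12} = \frac{1}{-13} = - \frac{1}{13}$)
$B{\left(u \right)} = 459 + 2 u$ ($B{\left(u \right)} = \left(u + 459\right) + u = \left(459 + u\right) + u = 459 + 2 u$)
$-2721180 - B{\left(H{\left(33,-16 - 10 \right)} \right)} = -2721180 - \left(459 + 2 \left(- \frac{1}{13}\right)\right) = -2721180 - \left(459 - \frac{2}{13}\right) = -2721180 - \frac{5965}{13} = - \frac{35381305}{13}$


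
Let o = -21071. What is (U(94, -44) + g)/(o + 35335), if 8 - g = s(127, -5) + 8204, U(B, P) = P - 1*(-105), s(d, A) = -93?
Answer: -4021/7132 ≈ -0.56380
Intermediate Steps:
U(B, P) = 105 + P (U(B, P) = P + 105 = 105 + P)
g = -8103 (g = 8 - (-93 + 8204) = 8 - 1*8111 = 8 - 8111 = -8103)
(U(94, -44) + g)/(o + 35335) = ((105 - 44) - 8103)/(-21071 + 35335) = (61 - 8103)/14264 = -8042*1/14264 = -4021/7132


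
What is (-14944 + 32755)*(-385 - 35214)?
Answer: -634053789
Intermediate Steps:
(-14944 + 32755)*(-385 - 35214) = 17811*(-35599) = -634053789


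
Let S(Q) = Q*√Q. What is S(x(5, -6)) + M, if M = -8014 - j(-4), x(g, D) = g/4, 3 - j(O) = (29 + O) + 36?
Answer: -7956 + 5*√5/8 ≈ -7954.6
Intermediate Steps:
j(O) = -62 - O (j(O) = 3 - ((29 + O) + 36) = 3 - (65 + O) = 3 + (-65 - O) = -62 - O)
x(g, D) = g/4 (x(g, D) = g*(¼) = g/4)
S(Q) = Q^(3/2)
M = -7956 (M = -8014 - (-62 - 1*(-4)) = -8014 - (-62 + 4) = -8014 - 1*(-58) = -8014 + 58 = -7956)
S(x(5, -6)) + M = ((¼)*5)^(3/2) - 7956 = (5/4)^(3/2) - 7956 = 5*√5/8 - 7956 = -7956 + 5*√5/8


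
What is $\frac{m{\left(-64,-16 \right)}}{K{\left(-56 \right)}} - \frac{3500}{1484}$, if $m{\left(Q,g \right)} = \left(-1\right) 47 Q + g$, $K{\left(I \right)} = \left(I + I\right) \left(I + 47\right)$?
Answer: $\frac{2036}{3339} \approx 0.60976$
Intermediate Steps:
$K{\left(I \right)} = 2 I \left(47 + I\right)$
$m{\left(Q,g \right)} = g - 47 Q$ ($m{\left(Q,g \right)} = - 47 Q + g = g - 47 Q$)
$\frac{m{\left(-64,-16 \right)}}{K{\left(-56 \right)}} - \frac{3500}{1484} = \frac{-16 - -3008}{2 \left(-56\right) \left(47 - 56\right)} - \frac{3500}{1484} = \frac{-16 + 3008}{2 \left(-56\right) \left(-9\right)} - \frac{125}{53} = \frac{2992}{1008} - \frac{125}{53} = 2992 \cdot \frac{1}{1008} - \frac{125}{53} = \frac{187}{63} - \frac{125}{53} = \frac{2036}{3339}$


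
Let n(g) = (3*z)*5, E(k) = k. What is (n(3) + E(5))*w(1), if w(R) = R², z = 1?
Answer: 20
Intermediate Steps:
n(g) = 15 (n(g) = (3*1)*5 = 3*5 = 15)
(n(3) + E(5))*w(1) = (15 + 5)*1² = 20*1 = 20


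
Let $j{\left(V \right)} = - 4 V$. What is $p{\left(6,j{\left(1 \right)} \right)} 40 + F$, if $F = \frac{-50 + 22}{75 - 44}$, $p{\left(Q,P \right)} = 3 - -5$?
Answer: $\frac{9892}{31} \approx 319.1$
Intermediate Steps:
$p{\left(Q,P \right)} = 8$ ($p{\left(Q,P \right)} = 3 + 5 = 8$)
$F = - \frac{28}{31} \approx -0.90323$
$p{\left(6,j{\left(1 \right)} \right)} 40 + F = 8 \cdot 40 - \frac{28}{31} = 320 - \frac{28}{31} = \frac{9892}{31}$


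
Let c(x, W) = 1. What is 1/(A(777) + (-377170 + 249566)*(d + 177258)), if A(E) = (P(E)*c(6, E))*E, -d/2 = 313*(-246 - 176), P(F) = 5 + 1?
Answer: -1/56328229058 ≈ -1.7753e-11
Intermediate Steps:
P(F) = 6
d = 264172 (d = -626*(-246 - 176) = -626*(-422) = -2*(-132086) = 264172)
A(E) = 6*E (A(E) = (6*1)*E = 6*E)
1/(A(777) + (-377170 + 249566)*(d + 177258)) = 1/(6*777 + (-377170 + 249566)*(264172 + 177258)) = 1/(4662 - 127604*441430) = 1/(4662 - 56328233720) = 1/(-56328229058) = -1/56328229058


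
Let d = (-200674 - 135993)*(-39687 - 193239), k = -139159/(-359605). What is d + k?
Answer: 28199683844690569/359605 ≈ 7.8419e+10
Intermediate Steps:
k = 139159/359605 (k = -139159*(-1/359605) = 139159/359605 ≈ 0.38698)
d = 78418497642 (d = -336667*(-232926) = 78418497642)
d + k = 78418497642 + 139159/359605 = 28199683844690569/359605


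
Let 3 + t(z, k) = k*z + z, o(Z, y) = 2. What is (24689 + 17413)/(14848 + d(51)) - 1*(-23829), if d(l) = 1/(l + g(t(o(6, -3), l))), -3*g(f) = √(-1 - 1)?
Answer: 123002665460319567/5161275358217 - 126306*I*√2/5161275358217 ≈ 23832.0 - 3.4608e-8*I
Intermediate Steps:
t(z, k) = -3 + z + k*z (t(z, k) = -3 + (k*z + z) = -3 + (z + k*z) = -3 + z + k*z)
g(f) = -I*√2/3 (g(f) = -√(-1 - 1)/3 = -I*√2/3)
d(l) = 1/(l - I*√2/3)
(24689 + 17413)/(14848 + d(51)) - 1*(-23829) = (24689 + 17413)/(14848 + 3/(3*51 - I*√2)) - 1*(-23829) = 42102/(14848 + 3/(153 - I*√2)) + 23829 = 23829 + 42102/(14848 + 3/(153 - I*√2))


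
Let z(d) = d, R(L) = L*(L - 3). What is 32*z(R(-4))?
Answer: 896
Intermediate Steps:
R(L) = L*(-3 + L)
32*z(R(-4)) = 32*(-4*(-3 - 4)) = 32*(-4*(-7)) = 32*28 = 896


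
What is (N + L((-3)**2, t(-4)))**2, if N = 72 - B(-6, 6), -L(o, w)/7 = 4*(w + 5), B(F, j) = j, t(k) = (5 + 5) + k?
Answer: 58564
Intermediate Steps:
t(k) = 10 + k
L(o, w) = -140 - 28*w (L(o, w) = -28*(w + 5) = -28*(5 + w) = -7*(20 + 4*w) = -140 - 28*w)
N = 66 (N = 72 - 1*6 = 72 - 6 = 66)
(N + L((-3)**2, t(-4)))**2 = (66 + (-140 - 28*(10 - 4)))**2 = (66 + (-140 - 28*6))**2 = (66 + (-140 - 168))**2 = (66 - 308)**2 = (-242)**2 = 58564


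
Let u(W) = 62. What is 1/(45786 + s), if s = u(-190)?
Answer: 1/45848 ≈ 2.1811e-5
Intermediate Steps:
s = 62
1/(45786 + s) = 1/(45786 + 62) = 1/45848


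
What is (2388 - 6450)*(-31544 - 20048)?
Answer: 209566704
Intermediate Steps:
(2388 - 6450)*(-31544 - 20048) = -4062*(-51592) = 209566704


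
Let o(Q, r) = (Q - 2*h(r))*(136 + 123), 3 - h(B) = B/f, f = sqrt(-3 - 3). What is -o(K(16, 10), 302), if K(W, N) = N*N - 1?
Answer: -24087 + 78218*I*sqrt(6)/3 ≈ -24087.0 + 63865.0*I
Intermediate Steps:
K(W, N) = -1 + N**2 (K(W, N) = N**2 - 1 = -1 + N**2)
f = I*sqrt(6) (f = sqrt(-6) = I*sqrt(6) ≈ 2.4495*I)
h(B) = 3 + I*B*sqrt(6)/6 (h(B) = 3 - B/(I*sqrt(6)) = 3 - B*(-I*sqrt(6)/6) = 3 - (-1)*I*B*sqrt(6)/6 = 3 + I*B*sqrt(6)/6)
o(Q, r) = -1554 + 259*Q - 259*I*r*sqrt(6)/3 (o(Q, r) = (Q - 2*(3 + I*r*sqrt(6)/6))*(136 + 123) = (Q + (-6 - I*r*sqrt(6)/3))*259 = (-6 + Q - I*r*sqrt(6)/3)*259 = -1554 + 259*Q - 259*I*r*sqrt(6)/3)
-o(K(16, 10), 302) = -(-1554 + 259*(-1 + 10**2) - 259/3*I*302*sqrt(6)) = -(-1554 + 259*(-1 + 100) - 78218*I*sqrt(6)/3) = -(-1554 + 259*99 - 78218*I*sqrt(6)/3) = -(-1554 + 25641 - 78218*I*sqrt(6)/3) = -(24087 - 78218*I*sqrt(6)/3) = -24087 + 78218*I*sqrt(6)/3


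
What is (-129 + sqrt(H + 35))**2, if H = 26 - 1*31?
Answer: (129 - sqrt(30))**2 ≈ 15258.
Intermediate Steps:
H = -5 (H = 26 - 31 = -5)
(-129 + sqrt(H + 35))**2 = (-129 + sqrt(-5 + 35))**2 = (-129 + sqrt(30))**2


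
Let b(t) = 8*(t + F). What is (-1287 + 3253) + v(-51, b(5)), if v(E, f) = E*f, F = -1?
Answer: 334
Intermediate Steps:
b(t) = -8 + 8*t (b(t) = 8*(t - 1) = 8*(-1 + t) = -8 + 8*t)
(-1287 + 3253) + v(-51, b(5)) = (-1287 + 3253) - 51*(-8 + 8*5) = 1966 - 51*(-8 + 40) = 1966 - 51*32 = 1966 - 1632 = 334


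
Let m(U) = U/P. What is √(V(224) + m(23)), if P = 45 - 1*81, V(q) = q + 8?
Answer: √8329/6 ≈ 15.211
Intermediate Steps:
V(q) = 8 + q
P = -36 (P = 45 - 81 = -36)
m(U) = -U/36 (m(U) = U/(-36) = U*(-1/36) = -U/36)
√(V(224) + m(23)) = √((8 + 224) - 1/36*23) = √(232 - 23/36) = √(8329/36) = √8329/6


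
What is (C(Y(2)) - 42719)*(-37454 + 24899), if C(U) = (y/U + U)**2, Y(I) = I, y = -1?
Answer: 2145235185/4 ≈ 5.3631e+8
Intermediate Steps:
C(U) = (U - 1/U)**2 (C(U) = (-1/U + U)**2 = (U - 1/U)**2)
(C(Y(2)) - 42719)*(-37454 + 24899) = ((-1 + 2**2)**2/2**2 - 42719)*(-37454 + 24899) = ((-1 + 4)**2/4 - 42719)*(-12555) = ((1/4)*3**2 - 42719)*(-12555) = ((1/4)*9 - 42719)*(-12555) = (9/4 - 42719)*(-12555) = -170867/4*(-12555) = 2145235185/4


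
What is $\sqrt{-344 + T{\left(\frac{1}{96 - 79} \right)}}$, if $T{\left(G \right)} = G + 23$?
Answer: $\frac{4 i \sqrt{5797}}{17} \approx 17.915 i$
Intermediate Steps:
$T{\left(G \right)} = 23 + G$
$\sqrt{-344 + T{\left(\frac{1}{96 - 79} \right)}} = \sqrt{-344 + \left(23 + \frac{1}{96 - 79}\right)} = \sqrt{-344 + \left(23 + \frac{1}{17}\right)} = \sqrt{-344 + \frac{392}{17}} = \sqrt{- \frac{5456}{17}} = \frac{4 i \sqrt{5797}}{17}$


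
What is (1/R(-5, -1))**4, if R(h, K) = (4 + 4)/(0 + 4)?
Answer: 1/16 ≈ 0.062500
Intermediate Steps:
R(h, K) = 2 (R(h, K) = 8/4 = 8*(1/4) = 2)
(1/R(-5, -1))**4 = (1/2)**4 = 1/16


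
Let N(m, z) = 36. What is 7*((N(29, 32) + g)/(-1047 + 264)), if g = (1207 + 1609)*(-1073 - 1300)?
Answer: 15592108/261 ≈ 59740.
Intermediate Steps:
g = -6682368 (g = 2816*(-2373) = -6682368)
7*((N(29, 32) + g)/(-1047 + 264)) = 7*((36 - 6682368)/(-1047 + 264)) = 7*(-6682332/(-783)) = 7*(-6682332*(-1/783)) = 7*(2227444/261) = 15592108/261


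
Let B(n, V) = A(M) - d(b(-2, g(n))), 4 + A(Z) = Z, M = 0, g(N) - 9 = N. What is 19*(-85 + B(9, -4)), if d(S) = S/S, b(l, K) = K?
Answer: -1710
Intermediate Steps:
g(N) = 9 + N
d(S) = 1
A(Z) = -4 + Z
B(n, V) = -5 (B(n, V) = (-4 + 0) - 1*1 = -4 - 1 = -5)
19*(-85 + B(9, -4)) = 19*(-85 - 5) = 19*(-90) = -1710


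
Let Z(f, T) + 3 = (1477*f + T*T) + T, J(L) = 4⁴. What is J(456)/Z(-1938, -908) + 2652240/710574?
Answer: 901233103096/241461690517 ≈ 3.7324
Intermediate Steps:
J(L) = 256
Z(f, T) = -3 + T + T² + 1477*f (Z(f, T) = -3 + ((1477*f + T*T) + T) = -3 + ((1477*f + T²) + T) = -3 + ((T² + 1477*f) + T) = -3 + (T + T² + 1477*f) = -3 + T + T² + 1477*f)
J(456)/Z(-1938, -908) + 2652240/710574 = 256/(-3 - 908 + (-908)² + 1477*(-1938)) + 2652240/710574 = 256/(-3 - 908 + 824464 - 2862426) + 2652240*(1/710574) = 256/(-2038873) + 442040/118429 = 256*(-1/2038873) + 442040/118429 = -256/2038873 + 442040/118429 = 901233103096/241461690517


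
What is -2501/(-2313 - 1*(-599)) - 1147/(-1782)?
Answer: 1605685/763587 ≈ 2.1028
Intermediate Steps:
-2501/(-2313 - 1*(-599)) - 1147/(-1782) = -2501/(-2313 + 599) - 1147*(-1/1782) = -2501/(-1714) + 1147/1782 = -2501*(-1/1714) + 1147/1782 = 2501/1714 + 1147/1782 = 1605685/763587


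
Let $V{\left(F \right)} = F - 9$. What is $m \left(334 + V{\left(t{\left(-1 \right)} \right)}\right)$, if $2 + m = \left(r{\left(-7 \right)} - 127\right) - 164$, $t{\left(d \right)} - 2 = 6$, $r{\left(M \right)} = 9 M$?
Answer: $-118548$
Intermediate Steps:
$t{\left(d \right)} = 8$ ($t{\left(d \right)} = 2 + 6 = 8$)
$V{\left(F \right)} = -9 + F$
$m = -356$ ($m = -2 + \left(\left(9 \left(-7\right) - 127\right) - 164\right) = -2 - 354 = -356$)
$m \left(334 + V{\left(t{\left(-1 \right)} \right)}\right) = - 356 \left(334 + \left(-9 + 8\right)\right) = - 356 \left(334 - 1\right) = \left(-356\right) 333 = -118548$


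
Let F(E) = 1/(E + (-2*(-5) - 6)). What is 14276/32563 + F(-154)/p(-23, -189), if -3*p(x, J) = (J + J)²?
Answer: 101990631763/232636584600 ≈ 0.43841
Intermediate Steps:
p(x, J) = -4*J²/3 (p(x, J) = -(J + J)²/3 = -4*J²/3)
F(E) = 1/(4 + E) (F(E) = 1/(E + (10 - 6)) = 1/(E + 4) = 1/(4 + E))
14276/32563 + F(-154)/p(-23, -189) = 14276/32563 + 1/((4 - 154)*((-4/3*(-189)²))) = 14276*(1/32563) + 1/((-150)*((-4/3*35721))) = 14276/32563 - 1/150/(-47628) = 14276/32563 - 1/150*(-1/47628) = 14276/32563 + 1/7144200 = 101990631763/232636584600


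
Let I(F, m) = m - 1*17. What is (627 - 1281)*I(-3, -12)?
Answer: 18966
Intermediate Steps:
I(F, m) = -17 + m (I(F, m) = m - 17 = -17 + m)
(627 - 1281)*I(-3, -12) = (627 - 1281)*(-17 - 12) = -654*(-29) = 18966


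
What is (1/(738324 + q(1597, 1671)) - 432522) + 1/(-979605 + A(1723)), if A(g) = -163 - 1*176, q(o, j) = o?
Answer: -44801935249759615/103583020632 ≈ -4.3252e+5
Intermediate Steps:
A(g) = -339 (A(g) = -163 - 176 = -339)
(1/(738324 + q(1597, 1671)) - 432522) + 1/(-979605 + A(1723)) = (1/(738324 + 1597) - 432522) + 1/(-979605 - 339) = (1/739921 - 432522) + 1/(-979944) = (1/739921 - 432522) - 1/979944 = -320032110761/739921 - 1/979944 = -44801935249759615/103583020632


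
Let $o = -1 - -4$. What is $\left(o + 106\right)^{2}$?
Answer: $11881$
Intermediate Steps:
$o = 3$ ($o = -1 + 4 = 3$)
$\left(o + 106\right)^{2} = \left(3 + 106\right)^{2} = 109^{2} = 11881$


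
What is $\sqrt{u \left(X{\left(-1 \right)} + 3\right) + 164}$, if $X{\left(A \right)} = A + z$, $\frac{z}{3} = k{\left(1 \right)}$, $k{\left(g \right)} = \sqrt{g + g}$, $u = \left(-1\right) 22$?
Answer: $\sqrt{120 - 66 \sqrt{2}} \approx 5.1635$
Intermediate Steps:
$u = -22$
$k{\left(g \right)} = \sqrt{2} \sqrt{g}$ ($k{\left(g \right)} = \sqrt{2 g} = \sqrt{2} \sqrt{g}$)
$z = 3 \sqrt{2}$ ($z = 3 \sqrt{2} \sqrt{1} = 3 \sqrt{2} \cdot 1 = 3 \sqrt{2} \approx 4.2426$)
$X{\left(A \right)} = A + 3 \sqrt{2}$
$\sqrt{u \left(X{\left(-1 \right)} + 3\right) + 164} = \sqrt{- 22 \left(\left(-1 + 3 \sqrt{2}\right) + 3\right) + 164} = \sqrt{- 22 \left(2 + 3 \sqrt{2}\right) + 164} = \sqrt{\left(-44 - 66 \sqrt{2}\right) + 164} = \sqrt{120 - 66 \sqrt{2}}$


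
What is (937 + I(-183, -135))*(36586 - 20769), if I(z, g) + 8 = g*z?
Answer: 405452978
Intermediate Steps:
I(z, g) = -8 + g*z
(937 + I(-183, -135))*(36586 - 20769) = (937 + (-8 - 135*(-183)))*(36586 - 20769) = (937 + (-8 + 24705))*15817 = (937 + 24697)*15817 = 25634*15817 = 405452978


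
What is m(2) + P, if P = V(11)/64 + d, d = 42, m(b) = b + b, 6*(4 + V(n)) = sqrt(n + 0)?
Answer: 735/16 + sqrt(11)/384 ≈ 45.946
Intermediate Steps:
V(n) = -4 + sqrt(n)/6 (V(n) = -4 + sqrt(n + 0)/6 = -4 + sqrt(n)/6)
m(b) = 2*b
P = 671/16 + sqrt(11)/384 (P = (-4 + sqrt(11)/6)/64 + 42 = (-4 + sqrt(11)/6)*(1/64) + 42 = (-1/16 + sqrt(11)/384) + 42 = 671/16 + sqrt(11)/384 ≈ 41.946)
m(2) + P = 2*2 + (671/16 + sqrt(11)/384) = 4 + (671/16 + sqrt(11)/384) = 735/16 + sqrt(11)/384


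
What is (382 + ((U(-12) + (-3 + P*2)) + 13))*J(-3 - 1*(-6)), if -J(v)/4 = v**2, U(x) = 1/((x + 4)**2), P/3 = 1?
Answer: -229257/16 ≈ -14329.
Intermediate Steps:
P = 3 (P = 3*1 = 3)
U(x) = (4 + x)**(-2) (U(x) = 1/((4 + x)**2) = (4 + x)**(-2))
J(v) = -4*v**2
(382 + ((U(-12) + (-3 + P*2)) + 13))*J(-3 - 1*(-6)) = (382 + (((4 - 12)**(-2) + (-3 + 3*2)) + 13))*(-4*(-3 - 1*(-6))**2) = (382 + (((-8)**(-2) + (-3 + 6)) + 13))*(-4*(-3 + 6)**2) = (382 + ((1/64 + 3) + 13))*(-4*3**2) = (382 + (193/64 + 13))*(-4*9) = (382 + 1025/64)*(-36) = (25473/64)*(-36) = -229257/16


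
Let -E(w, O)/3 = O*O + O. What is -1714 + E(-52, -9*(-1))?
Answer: -1984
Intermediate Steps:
E(w, O) = -3*O - 3*O² (E(w, O) = -3*(O*O + O) = -3*(O² + O) = -3*(O + O²) = -3*O - 3*O²)
-1714 + E(-52, -9*(-1)) = -1714 - 3*(-9*(-1))*(1 - 9*(-1)) = -1714 - 3*9*(1 + 9) = -1714 - 3*9*10 = -1714 - 270 = -1984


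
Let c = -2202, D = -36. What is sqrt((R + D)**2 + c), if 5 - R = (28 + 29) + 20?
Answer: sqrt(9462) ≈ 97.273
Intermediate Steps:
R = -72 (R = 5 - ((28 + 29) + 20) = 5 - (57 + 20) = 5 - 1*77 = 5 - 77 = -72)
sqrt((R + D)**2 + c) = sqrt((-72 - 36)**2 - 2202) = sqrt((-108)**2 - 2202) = sqrt(11664 - 2202) = sqrt(9462)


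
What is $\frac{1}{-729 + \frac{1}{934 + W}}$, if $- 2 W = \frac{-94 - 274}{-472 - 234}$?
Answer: $- \frac{329610}{240285337} \approx -0.0013717$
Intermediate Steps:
$W = - \frac{92}{353}$ ($W = - \frac{\left(-94 - 274\right) \frac{1}{-472 - 234}}{2} = - \frac{\left(-368\right) \frac{1}{-706}}{2} = - \frac{\left(-368\right) \left(- \frac{1}{706}\right)}{2} = \left(- \frac{1}{2}\right) \frac{184}{353} = - \frac{92}{353} \approx -0.26062$)
$\frac{1}{-729 + \frac{1}{934 + W}} = \frac{1}{-729 + \frac{1}{934 - \frac{92}{353}}} = \frac{1}{-729 + \frac{1}{\frac{329610}{353}}} = \frac{1}{-729 + \frac{353}{329610}} = \frac{1}{- \frac{240285337}{329610}} = - \frac{329610}{240285337}$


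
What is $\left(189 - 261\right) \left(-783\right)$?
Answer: $56376$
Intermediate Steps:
$\left(189 - 261\right) \left(-783\right) = \left(-72\right) \left(-783\right) = 56376$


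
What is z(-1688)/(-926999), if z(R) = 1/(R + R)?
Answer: 1/3129548624 ≈ 3.1954e-10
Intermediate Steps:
z(R) = 1/(2*R)
z(-1688)/(-926999) = ((1/2)/(-1688))/(-926999) = ((1/2)*(-1/1688))*(-1/926999) = -1/3376*(-1/926999) = 1/3129548624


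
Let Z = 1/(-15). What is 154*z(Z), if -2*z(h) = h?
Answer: 77/15 ≈ 5.1333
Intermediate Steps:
Z = -1/15 ≈ -0.066667
z(h) = -h/2
154*z(Z) = 154*(-1/2*(-1/15)) = 154*(1/30) = 77/15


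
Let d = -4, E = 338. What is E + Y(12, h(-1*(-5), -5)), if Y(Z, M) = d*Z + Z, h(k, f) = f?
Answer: 302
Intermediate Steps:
Y(Z, M) = -3*Z (Y(Z, M) = -4*Z + Z = -3*Z)
E + Y(12, h(-1*(-5), -5)) = 338 - 3*12 = 338 - 36 = 302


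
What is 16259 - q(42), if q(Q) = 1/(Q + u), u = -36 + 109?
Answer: 1869784/115 ≈ 16259.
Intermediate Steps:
u = 73
q(Q) = 1/(73 + Q) (q(Q) = 1/(Q + 73) = 1/(73 + Q))
16259 - q(42) = 16259 - 1/(73 + 42) = 16259 - 1/115 = 1869784/115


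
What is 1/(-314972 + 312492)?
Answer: -1/2480 ≈ -0.00040323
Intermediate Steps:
1/(-314972 + 312492) = 1/(-2480) = -1/2480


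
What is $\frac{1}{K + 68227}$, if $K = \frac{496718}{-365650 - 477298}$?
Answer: $\frac{421474}{28755658239} \approx 1.4657 \cdot 10^{-5}$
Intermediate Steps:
$K = - \frac{248359}{421474}$ ($K = \frac{496718}{-365650 - 477298} = \frac{496718}{-842948} = 496718 \left(- \frac{1}{842948}\right) = - \frac{248359}{421474} \approx -0.58926$)
$\frac{1}{K + 68227} = \frac{1}{- \frac{248359}{421474} + 68227} = \frac{1}{\frac{28755658239}{421474}} = \frac{421474}{28755658239}$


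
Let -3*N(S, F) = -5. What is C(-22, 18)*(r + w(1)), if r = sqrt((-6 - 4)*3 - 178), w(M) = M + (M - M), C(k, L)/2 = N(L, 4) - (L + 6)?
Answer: -134/3 - 536*I*sqrt(13)/3 ≈ -44.667 - 644.19*I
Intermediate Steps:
N(S, F) = 5/3 (N(S, F) = -1/3*(-5) = 5/3)
C(k, L) = -26/3 - 2*L (C(k, L) = 2*(5/3 - (L + 6)) = 2*(5/3 - (6 + L)) = 2*(5/3 + (-6 - L)) = 2*(-13/3 - L) = -26/3 - 2*L)
w(M) = M (w(M) = M + 0 = M)
r = 4*I*sqrt(13) (r = sqrt(-10*3 - 178) = sqrt(-30 - 178) = sqrt(-208) = 4*I*sqrt(13) ≈ 14.422*I)
C(-22, 18)*(r + w(1)) = (-26/3 - 2*18)*(4*I*sqrt(13) + 1) = (-26/3 - 36)*(1 + 4*I*sqrt(13)) = -134*(1 + 4*I*sqrt(13))/3 = -134/3 - 536*I*sqrt(13)/3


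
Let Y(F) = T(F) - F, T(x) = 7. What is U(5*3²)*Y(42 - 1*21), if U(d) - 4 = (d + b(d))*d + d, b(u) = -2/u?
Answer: -29008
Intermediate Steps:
Y(F) = 7 - F
U(d) = 4 + d + d*(d - 2/d) (U(d) = 4 + ((d - 2/d)*d + d) = 4 + (d*(d - 2/d) + d) = 4 + (d + d*(d - 2/d)) = 4 + d + d*(d - 2/d))
U(5*3²)*Y(42 - 1*21) = (2 + 5*3² + (5*3²)²)*(7 - (42 - 1*21)) = (2 + 5*9 + (5*9)²)*(7 - (42 - 21)) = (2 + 45 + 45²)*(7 - 1*21) = (2 + 45 + 2025)*(7 - 21) = 2072*(-14) = -29008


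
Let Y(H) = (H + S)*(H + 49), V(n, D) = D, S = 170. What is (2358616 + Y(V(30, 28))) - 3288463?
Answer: -914601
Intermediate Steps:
Y(H) = (49 + H)*(170 + H) (Y(H) = (H + 170)*(H + 49) = (170 + H)*(49 + H) = (49 + H)*(170 + H))
(2358616 + Y(V(30, 28))) - 3288463 = (2358616 + (8330 + 28**2 + 219*28)) - 3288463 = (2358616 + (8330 + 784 + 6132)) - 3288463 = (2358616 + 15246) - 3288463 = 2373862 - 3288463 = -914601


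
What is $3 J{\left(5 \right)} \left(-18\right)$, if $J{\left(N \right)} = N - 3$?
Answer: $-108$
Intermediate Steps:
$J{\left(N \right)} = -3 + N$
$3 J{\left(5 \right)} \left(-18\right) = 3 \left(-3 + 5\right) \left(-18\right) = 3 \cdot 2 \left(-18\right) = 6 \left(-18\right) = -108$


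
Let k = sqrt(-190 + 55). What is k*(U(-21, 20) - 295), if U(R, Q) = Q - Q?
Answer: -885*I*sqrt(15) ≈ -3427.6*I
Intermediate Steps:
U(R, Q) = 0
k = 3*I*sqrt(15) (k = sqrt(-135) = 3*I*sqrt(15) ≈ 11.619*I)
k*(U(-21, 20) - 295) = (3*I*sqrt(15))*(0 - 295) = (3*I*sqrt(15))*(-295) = -885*I*sqrt(15)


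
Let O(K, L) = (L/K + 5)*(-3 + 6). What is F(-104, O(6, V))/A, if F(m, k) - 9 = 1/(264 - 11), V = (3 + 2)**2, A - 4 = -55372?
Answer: -1139/7004052 ≈ -0.00016262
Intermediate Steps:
A = -55368 (A = 4 - 55372 = -55368)
V = 25 (V = 5**2 = 25)
O(K, L) = 15 + 3*L/K (O(K, L) = (5 + L/K)*3 = 15 + 3*L/K)
F(m, k) = 2278/253 (F(m, k) = 9 + 1/(264 - 11) = 9 + 1/253 = 2278/253)
F(-104, O(6, V))/A = (2278/253)/(-55368) = (2278/253)*(-1/55368) = -1139/7004052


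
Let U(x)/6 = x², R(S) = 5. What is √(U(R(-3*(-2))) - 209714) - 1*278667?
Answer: -278667 + 2*I*√52391 ≈ -2.7867e+5 + 457.78*I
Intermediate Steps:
U(x) = 6*x²
√(U(R(-3*(-2))) - 209714) - 1*278667 = √(6*5² - 209714) - 1*278667 = √(6*25 - 209714) - 278667 = √(150 - 209714) - 278667 = √(-209564) - 278667 = 2*I*√52391 - 278667 = -278667 + 2*I*√52391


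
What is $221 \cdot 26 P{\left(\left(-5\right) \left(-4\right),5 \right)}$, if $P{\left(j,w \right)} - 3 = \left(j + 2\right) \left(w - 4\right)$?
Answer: $143650$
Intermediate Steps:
$P{\left(j,w \right)} = 3 + \left(-4 + w\right) \left(2 + j\right)$ ($P{\left(j,w \right)} = 3 + \left(j + 2\right) \left(w - 4\right) = 3 + \left(2 + j\right) \left(-4 + w\right) = 3 + \left(-4 + w\right) \left(2 + j\right)$)
$221 \cdot 26 P{\left(\left(-5\right) \left(-4\right),5 \right)} = 221 \cdot 26 \left(-5 - 4 \left(\left(-5\right) \left(-4\right)\right) + 2 \cdot 5 + \left(-5\right) \left(-4\right) 5\right) = 221 \cdot 26 \left(-5 - 80 + 10 + 20 \cdot 5\right) = 221 \cdot 26 \left(-5 - 80 + 10 + 100\right) = 221 \cdot 26 \cdot 25 = 221 \cdot 650 = 143650$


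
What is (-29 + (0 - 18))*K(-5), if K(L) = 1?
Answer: -47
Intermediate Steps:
(-29 + (0 - 18))*K(-5) = (-29 + (0 - 18))*1 = (-29 - 18)*1 = -47*1 = -47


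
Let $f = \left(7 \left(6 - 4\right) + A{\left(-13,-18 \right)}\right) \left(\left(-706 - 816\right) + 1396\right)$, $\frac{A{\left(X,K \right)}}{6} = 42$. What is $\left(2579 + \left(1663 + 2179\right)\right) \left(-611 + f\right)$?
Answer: $-219129467$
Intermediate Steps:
$A{\left(X,K \right)} = 252$ ($A{\left(X,K \right)} = 6 \cdot 42 = 252$)
$f = -33516$ ($f = \left(7 \left(6 - 4\right) + 252\right) \left(\left(-706 - 816\right) + 1396\right) = \left(7 \cdot 2 + 252\right) \left(-1522 + 1396\right) = \left(14 + 252\right) \left(-126\right) = 266 \left(-126\right) = -33516$)
$\left(2579 + \left(1663 + 2179\right)\right) \left(-611 + f\right) = \left(2579 + \left(1663 + 2179\right)\right) \left(-611 - 33516\right) = \left(2579 + 3842\right) \left(-34127\right) = 6421 \left(-34127\right) = -219129467$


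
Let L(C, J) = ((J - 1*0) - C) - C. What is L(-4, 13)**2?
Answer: 441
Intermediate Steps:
L(C, J) = J - 2*C (L(C, J) = ((J + 0) - C) - C = (J - C) - C = J - 2*C)
L(-4, 13)**2 = (13 - 2*(-4))**2 = (13 + 8)**2 = 21**2 = 441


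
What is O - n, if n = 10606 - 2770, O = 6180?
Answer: -1656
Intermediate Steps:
n = 7836
O - n = 6180 - 1*7836 = 6180 - 7836 = -1656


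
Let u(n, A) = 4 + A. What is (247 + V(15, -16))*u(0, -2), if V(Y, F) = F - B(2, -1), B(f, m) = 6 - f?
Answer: 454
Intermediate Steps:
V(Y, F) = -4 + F (V(Y, F) = F - (6 - 1*2) = F - (6 - 2) = F - 1*4 = F - 4 = -4 + F)
(247 + V(15, -16))*u(0, -2) = (247 + (-4 - 16))*(4 - 2) = (247 - 20)*2 = 227*2 = 454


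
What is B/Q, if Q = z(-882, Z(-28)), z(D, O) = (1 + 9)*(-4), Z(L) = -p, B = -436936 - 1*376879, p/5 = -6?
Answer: 162763/8 ≈ 20345.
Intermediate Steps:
p = -30 (p = 5*(-6) = -30)
B = -813815 (B = -436936 - 376879 = -813815)
Z(L) = 30 (Z(L) = -1*(-30) = 30)
z(D, O) = -40 (z(D, O) = 10*(-4) = -40)
Q = -40
B/Q = -813815/(-40) = -813815*(-1/40) = 162763/8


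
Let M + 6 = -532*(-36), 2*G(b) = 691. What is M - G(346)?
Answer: 37601/2 ≈ 18801.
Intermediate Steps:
G(b) = 691/2 (G(b) = (½)*691 = 691/2)
M = 19146 (M = -6 - 532*(-36) = -6 + 19152 = 19146)
M - G(346) = 19146 - 1*691/2 = 19146 - 691/2 = 37601/2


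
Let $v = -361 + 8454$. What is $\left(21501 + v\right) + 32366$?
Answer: $61960$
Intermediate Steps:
$v = 8093$
$\left(21501 + v\right) + 32366 = \left(21501 + 8093\right) + 32366 = 29594 + 32366 = 61960$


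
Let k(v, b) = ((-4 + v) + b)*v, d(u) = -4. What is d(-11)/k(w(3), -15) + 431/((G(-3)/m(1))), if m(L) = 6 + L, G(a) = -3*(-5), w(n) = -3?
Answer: 11059/55 ≈ 201.07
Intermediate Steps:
G(a) = 15
k(v, b) = v*(-4 + b + v) (k(v, b) = (-4 + b + v)*v = v*(-4 + b + v))
d(-11)/k(w(3), -15) + 431/((G(-3)/m(1))) = -4*(-1/(3*(-4 - 15 - 3))) + 431/((15/(6 + 1))) = -4/((-3*(-22))) + 431/((15/7)) = -4/66 + 431/((15*(⅐))) = -4*1/66 + 431/(15/7) = -2/33 + 431*(7/15) = -2/33 + 3017/15 = 11059/55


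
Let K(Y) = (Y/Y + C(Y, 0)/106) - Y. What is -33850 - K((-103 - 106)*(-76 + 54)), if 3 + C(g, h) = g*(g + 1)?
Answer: -24247017/106 ≈ -2.2875e+5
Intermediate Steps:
C(g, h) = -3 + g*(1 + g) (C(g, h) = -3 + g*(g + 1) = -3 + g*(1 + g))
K(Y) = 103/106 - 105*Y/106 + Y²/106 (K(Y) = (Y/Y + (-3 + Y + Y²)/106) - Y = (1 + (-3 + Y + Y²)*(1/106)) - Y = (1 + (-3/106 + Y/106 + Y²/106)) - Y = (103/106 + Y/106 + Y²/106) - Y = 103/106 - 105*Y/106 + Y²/106)
-33850 - K((-103 - 106)*(-76 + 54)) = -33850 - (103/106 - 105*(-103 - 106)*(-76 + 54)/106 + ((-103 - 106)*(-76 + 54))²/106) = -33850 - (103/106 - (-21945)*(-22)/106 + (-209*(-22))²/106) = -33850 - (103/106 - 105/106*4598 + (1/106)*4598²) = -33850 - (103/106 - 241395/53 + (1/106)*21141604) = -33850 - (103/106 - 241395/53 + 10570802/53) = -33850 - 1*20658917/106 = -33850 - 20658917/106 = -24247017/106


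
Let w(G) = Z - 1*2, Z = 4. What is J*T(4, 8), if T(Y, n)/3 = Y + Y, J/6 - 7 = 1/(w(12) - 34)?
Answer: 2007/2 ≈ 1003.5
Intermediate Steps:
w(G) = 2 (w(G) = 4 - 1*2 = 4 - 2 = 2)
J = 669/16 (J = 42 + 6/(2 - 34) = 42 + 6/(-32) = 42 + 6*(-1/32) = 42 - 3/16 = 669/16 ≈ 41.813)
T(Y, n) = 6*Y (T(Y, n) = 3*(Y + Y) = 3*(2*Y) = 6*Y)
J*T(4, 8) = 669*(6*4)/16 = (669/16)*24 = 2007/2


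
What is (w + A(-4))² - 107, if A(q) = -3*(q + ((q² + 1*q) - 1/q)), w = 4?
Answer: 5177/16 ≈ 323.56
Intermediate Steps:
A(q) = -6*q - 3*q² + 3/q (A(q) = -3*(q + ((q² + q) - 1/q)) = -3*(q + ((q + q²) - 1/q)) = -3*(q + (q + q² - 1/q)) = -3*(q² - 1/q + 2*q) = -6*q - 3*q² + 3/q)
(w + A(-4))² - 107 = (4 + 3*(1 - 1*(-4)²*(2 - 4))/(-4))² - 107 = (4 + 3*(-¼)*(1 - 1*16*(-2)))² - 107 = (4 + 3*(-¼)*(1 + 32))² - 107 = (4 + 3*(-¼)*33)² - 107 = (4 - 99/4)² - 107 = (-83/4)² - 107 = 6889/16 - 107 = 5177/16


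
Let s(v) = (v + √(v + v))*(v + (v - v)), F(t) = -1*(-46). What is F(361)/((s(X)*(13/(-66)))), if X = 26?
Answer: -253/676 + 253*√13/8788 ≈ -0.27046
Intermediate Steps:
F(t) = 46
s(v) = v*(v + √2*√v) (s(v) = (v + √(2*v))*(v + 0) = (v + √2*√v)*v = v*(v + √2*√v))
F(361)/((s(X)*(13/(-66)))) = 46/(((26² + √2*26^(3/2))*(13/(-66)))) = 46/(((676 + √2*(26*√26))*(13*(-1/66)))) = 46/(((676 + 52*√13)*(-13/66))) = 46/(-4394/33 - 338*√13/33)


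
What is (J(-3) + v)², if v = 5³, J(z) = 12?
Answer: 18769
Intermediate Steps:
v = 125
(J(-3) + v)² = (12 + 125)² = 137² = 18769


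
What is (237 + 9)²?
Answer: 60516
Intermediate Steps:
(237 + 9)² = 246² = 60516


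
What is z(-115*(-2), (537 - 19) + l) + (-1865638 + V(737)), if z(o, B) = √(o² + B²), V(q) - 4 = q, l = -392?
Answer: -1864897 + 2*√17194 ≈ -1.8646e+6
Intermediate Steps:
V(q) = 4 + q
z(o, B) = √(B² + o²)
z(-115*(-2), (537 - 19) + l) + (-1865638 + V(737)) = √(((537 - 19) - 392)² + (-115*(-2))²) + (-1865638 + (4 + 737)) = √((518 - 392)² + 230²) + (-1865638 + 741) = √(126² + 52900) - 1864897 = √(15876 + 52900) - 1864897 = √68776 - 1864897 = 2*√17194 - 1864897 = -1864897 + 2*√17194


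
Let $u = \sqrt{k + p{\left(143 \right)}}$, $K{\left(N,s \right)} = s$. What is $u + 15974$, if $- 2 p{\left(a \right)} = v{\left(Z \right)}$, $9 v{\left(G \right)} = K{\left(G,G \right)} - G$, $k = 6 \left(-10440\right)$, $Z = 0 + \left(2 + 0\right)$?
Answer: $15974 + 12 i \sqrt{435} \approx 15974.0 + 250.28 i$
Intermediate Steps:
$Z = 2$ ($Z = 0 + 2 = 2$)
$k = -62640$
$v{\left(G \right)} = 0$ ($v{\left(G \right)} = \frac{G - G}{9} = \frac{1}{9} \cdot 0 = 0$)
$p{\left(a \right)} = 0$ ($p{\left(a \right)} = \left(- \frac{1}{2}\right) 0 = 0$)
$u = 12 i \sqrt{435}$ ($u = \sqrt{-62640 + 0} = \sqrt{-62640} = 12 i \sqrt{435} \approx 250.28 i$)
$u + 15974 = 12 i \sqrt{435} + 15974 = 15974 + 12 i \sqrt{435}$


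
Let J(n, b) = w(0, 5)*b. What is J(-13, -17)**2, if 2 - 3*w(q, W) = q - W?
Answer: 14161/9 ≈ 1573.4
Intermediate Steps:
w(q, W) = 2/3 - q/3 + W/3 (w(q, W) = 2/3 - (q - W)/3 = 2/3 + (-q/3 + W/3) = 2/3 - q/3 + W/3)
J(n, b) = 7*b/3 (J(n, b) = (2/3 - 1/3*0 + (1/3)*5)*b = (2/3 + 0 + 5/3)*b = 7*b/3)
J(-13, -17)**2 = ((7/3)*(-17))**2 = (-119/3)**2 = 14161/9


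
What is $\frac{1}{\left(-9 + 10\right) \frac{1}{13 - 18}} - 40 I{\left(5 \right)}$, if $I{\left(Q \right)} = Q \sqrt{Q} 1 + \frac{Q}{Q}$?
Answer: $-45 - 200 \sqrt{5} \approx -492.21$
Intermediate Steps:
$I{\left(Q \right)} = 1 + Q^{\frac{3}{2}}$ ($I{\left(Q \right)} = Q^{\frac{3}{2}} \cdot 1 + 1 = Q^{\frac{3}{2}} + 1 = 1 + Q^{\frac{3}{2}}$)
$\frac{1}{\left(-9 + 10\right) \frac{1}{13 - 18}} - 40 I{\left(5 \right)} = \frac{1}{\left(-9 + 10\right) \frac{1}{13 - 18}} - 40 \left(1 + 5^{\frac{3}{2}}\right) = \frac{1}{1 \frac{1}{-5}} - 40 \left(1 + 5 \sqrt{5}\right) = \frac{1}{1 \left(- \frac{1}{5}\right)} - \left(40 + 200 \sqrt{5}\right) = \frac{1}{- \frac{1}{5}} - \left(40 + 200 \sqrt{5}\right) = -5 - \left(40 + 200 \sqrt{5}\right) = -45 - 200 \sqrt{5}$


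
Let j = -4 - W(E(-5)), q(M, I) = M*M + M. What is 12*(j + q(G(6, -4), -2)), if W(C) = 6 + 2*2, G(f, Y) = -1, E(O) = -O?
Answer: -168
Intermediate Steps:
W(C) = 10 (W(C) = 6 + 4 = 10)
q(M, I) = M + M**2 (q(M, I) = M**2 + M = M + M**2)
j = -14 (j = -4 - 1*10 = -4 - 10 = -14)
12*(j + q(G(6, -4), -2)) = 12*(-14 - (1 - 1)) = 12*(-14 - 1*0) = 12*(-14 + 0) = 12*(-14) = -168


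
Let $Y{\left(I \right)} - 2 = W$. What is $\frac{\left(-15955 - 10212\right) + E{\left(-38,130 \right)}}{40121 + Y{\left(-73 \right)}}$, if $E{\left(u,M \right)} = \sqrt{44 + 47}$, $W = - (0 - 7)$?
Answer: $- \frac{26167}{40130} + \frac{\sqrt{91}}{40130} \approx -0.65182$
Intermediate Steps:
$W = 7$ ($W = \left(-1\right) \left(-7\right) = 7$)
$E{\left(u,M \right)} = \sqrt{91}$
$Y{\left(I \right)} = 9$ ($Y{\left(I \right)} = 2 + 7 = 9$)
$\frac{\left(-15955 - 10212\right) + E{\left(-38,130 \right)}}{40121 + Y{\left(-73 \right)}} = \frac{\left(-15955 - 10212\right) + \sqrt{91}}{40121 + 9} = \frac{\left(-15955 - 10212\right) + \sqrt{91}}{40130} = \left(-26167 + \sqrt{91}\right) \frac{1}{40130} = - \frac{26167}{40130} + \frac{\sqrt{91}}{40130}$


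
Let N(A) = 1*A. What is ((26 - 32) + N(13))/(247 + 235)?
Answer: 7/482 ≈ 0.014523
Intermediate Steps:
N(A) = A
((26 - 32) + N(13))/(247 + 235) = ((26 - 32) + 13)/(247 + 235) = (-6 + 13)/482 = 7*(1/482) = 7/482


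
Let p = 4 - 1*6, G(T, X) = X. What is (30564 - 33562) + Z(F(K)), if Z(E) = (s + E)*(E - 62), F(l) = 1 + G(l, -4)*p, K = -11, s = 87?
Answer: -8086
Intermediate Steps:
p = -2 (p = 4 - 6 = -2)
F(l) = 9 (F(l) = 1 - 4*(-2) = 1 + 8 = 9)
Z(E) = (-62 + E)*(87 + E) (Z(E) = (87 + E)*(E - 62) = (87 + E)*(-62 + E) = (-62 + E)*(87 + E))
(30564 - 33562) + Z(F(K)) = (30564 - 33562) + (-5394 + 9² + 25*9) = -2998 + (-5394 + 81 + 225) = -2998 - 5088 = -8086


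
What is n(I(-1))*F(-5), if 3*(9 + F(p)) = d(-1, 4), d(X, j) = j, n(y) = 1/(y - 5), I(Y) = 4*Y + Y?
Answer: 23/30 ≈ 0.76667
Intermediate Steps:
I(Y) = 5*Y
n(y) = 1/(-5 + y)
F(p) = -23/3 (F(p) = -9 + (⅓)*4 = -9 + 4/3 = -23/3)
n(I(-1))*F(-5) = -23/3/(-5 + 5*(-1)) = -23/3/(-5 - 5) = -23/3/(-10) = -⅒*(-23/3) = 23/30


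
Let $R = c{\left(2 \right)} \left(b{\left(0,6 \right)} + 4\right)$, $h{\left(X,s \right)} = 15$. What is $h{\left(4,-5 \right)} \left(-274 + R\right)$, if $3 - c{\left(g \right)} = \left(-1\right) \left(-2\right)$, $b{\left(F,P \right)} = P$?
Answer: $-3960$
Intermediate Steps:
$c{\left(g \right)} = 1$ ($c{\left(g \right)} = 3 - \left(-1\right) \left(-2\right) = 3 - 2 = 1$)
$R = 10$ ($R = 1 \left(6 + 4\right) = 1 \cdot 10 = 10$)
$h{\left(4,-5 \right)} \left(-274 + R\right) = 15 \left(-274 + 10\right) = 15 \left(-264\right) = -3960$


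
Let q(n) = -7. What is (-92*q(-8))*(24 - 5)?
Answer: 12236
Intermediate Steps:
(-92*q(-8))*(24 - 5) = (-92*(-7))*(24 - 5) = 644*19 = 12236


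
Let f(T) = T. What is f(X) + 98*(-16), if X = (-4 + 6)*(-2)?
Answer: -1572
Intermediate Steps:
X = -4 (X = 2*(-2) = -4)
f(X) + 98*(-16) = -4 + 98*(-16) = -4 - 1568 = -1572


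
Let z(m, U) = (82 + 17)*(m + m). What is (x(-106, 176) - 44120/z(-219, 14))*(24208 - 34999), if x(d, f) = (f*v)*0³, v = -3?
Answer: -2404540/219 ≈ -10980.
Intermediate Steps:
x(d, f) = 0 (x(d, f) = (f*(-3))*0³ = -3*f*0 = 0)
z(m, U) = 198*m (z(m, U) = 99*(2*m) = 198*m)
(x(-106, 176) - 44120/z(-219, 14))*(24208 - 34999) = (0 - 44120/(198*(-219)))*(24208 - 34999) = (0 - 44120/(-43362))*(-10791) = (0 - 44120*(-1/43362))*(-10791) = (0 + 22060/21681)*(-10791) = (22060/21681)*(-10791) = -2404540/219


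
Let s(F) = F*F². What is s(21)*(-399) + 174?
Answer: -3694965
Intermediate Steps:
s(F) = F³
s(21)*(-399) + 174 = 21³*(-399) + 174 = 9261*(-399) + 174 = -3695139 + 174 = -3694965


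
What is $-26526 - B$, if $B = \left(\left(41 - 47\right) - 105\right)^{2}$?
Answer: $-38847$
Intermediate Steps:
$B = 12321$ ($B = \left(-6 - 105\right)^{2} = \left(-111\right)^{2} = 12321$)
$-26526 - B = -26526 - 12321 = -38847$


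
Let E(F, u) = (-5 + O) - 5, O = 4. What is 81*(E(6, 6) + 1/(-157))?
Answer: -76383/157 ≈ -486.52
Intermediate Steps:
E(F, u) = -6 (E(F, u) = (-5 + 4) - 5 = -1 - 5 = -6)
81*(E(6, 6) + 1/(-157)) = 81*(-6 + 1/(-157)) = 81*(-6 - 1/157) = 81*(-943/157) = -76383/157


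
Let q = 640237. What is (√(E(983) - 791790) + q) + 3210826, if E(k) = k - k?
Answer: 3851063 + I*√791790 ≈ 3.8511e+6 + 889.83*I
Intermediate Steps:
E(k) = 0
(√(E(983) - 791790) + q) + 3210826 = (√(0 - 791790) + 640237) + 3210826 = (√(-791790) + 640237) + 3210826 = (I*√791790 + 640237) + 3210826 = (640237 + I*√791790) + 3210826 = 3851063 + I*√791790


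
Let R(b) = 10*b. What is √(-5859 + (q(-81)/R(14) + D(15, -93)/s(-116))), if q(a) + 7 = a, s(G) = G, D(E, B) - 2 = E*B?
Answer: I*√24097457055/2030 ≈ 76.47*I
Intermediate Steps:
D(E, B) = 2 + B*E (D(E, B) = 2 + E*B = 2 + B*E)
q(a) = -7 + a
√(-5859 + (q(-81)/R(14) + D(15, -93)/s(-116))) = √(-5859 + ((-7 - 81)/((10*14)) + (2 - 93*15)/(-116))) = √(-5859 + (-88/140 + (2 - 1395)*(-1/116))) = √(-5859 + (-88*1/140 - 1393*(-1/116))) = √(-5859 + (-22/35 + 1393/116)) = √(-5859 + 46203/4060) = √(-23741337/4060) = I*√24097457055/2030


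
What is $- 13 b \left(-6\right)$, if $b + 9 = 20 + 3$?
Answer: $1092$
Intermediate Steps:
$b = 14$ ($b = -9 + \left(20 + 3\right) = -9 + 23 = 14$)
$- 13 b \left(-6\right) = \left(-13\right) 14 \left(-6\right) = \left(-182\right) \left(-6\right) = 1092$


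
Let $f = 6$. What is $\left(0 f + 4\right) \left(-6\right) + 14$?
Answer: $-10$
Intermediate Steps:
$\left(0 f + 4\right) \left(-6\right) + 14 = \left(0 \cdot 6 + 4\right) \left(-6\right) + 14 = \left(0 + 4\right) \left(-6\right) + 14 = 4 \left(-6\right) + 14 = -24 + 14 = -10$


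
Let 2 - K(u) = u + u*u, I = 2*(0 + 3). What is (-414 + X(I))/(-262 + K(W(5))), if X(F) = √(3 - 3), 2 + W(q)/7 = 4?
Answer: 207/235 ≈ 0.88085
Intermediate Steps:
I = 6 (I = 2*3 = 6)
W(q) = 14 (W(q) = -14 + 7*4 = -14 + 28 = 14)
X(F) = 0 (X(F) = √0 = 0)
K(u) = 2 - u - u² (K(u) = 2 - (u + u*u) = 2 - (u + u²) = 2 + (-u - u²) = 2 - u - u²)
(-414 + X(I))/(-262 + K(W(5))) = (-414 + 0)/(-262 + (2 - 1*14 - 1*14²)) = -414/(-262 + (2 - 14 - 1*196)) = -414/(-262 + (2 - 14 - 196)) = -414/(-262 - 208) = -414/(-470) = -414*(-1/470) = 207/235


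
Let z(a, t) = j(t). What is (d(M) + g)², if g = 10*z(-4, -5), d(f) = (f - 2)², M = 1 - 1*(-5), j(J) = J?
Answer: 1156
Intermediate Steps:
z(a, t) = t
M = 6 (M = 1 + 5 = 6)
d(f) = (-2 + f)²
g = -50 (g = 10*(-5) = -50)
(d(M) + g)² = ((-2 + 6)² - 50)² = (4² - 50)² = (16 - 50)² = (-34)² = 1156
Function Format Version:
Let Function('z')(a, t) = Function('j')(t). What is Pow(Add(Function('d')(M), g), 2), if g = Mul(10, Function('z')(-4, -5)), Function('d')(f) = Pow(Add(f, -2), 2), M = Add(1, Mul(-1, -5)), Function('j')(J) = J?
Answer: 1156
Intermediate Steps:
Function('z')(a, t) = t
M = 6 (M = Add(1, 5) = 6)
Function('d')(f) = Pow(Add(-2, f), 2)
g = -50 (g = Mul(10, -5) = -50)
Pow(Add(Function('d')(M), g), 2) = Pow(Add(Pow(Add(-2, 6), 2), -50), 2) = Pow(Add(Pow(4, 2), -50), 2) = Pow(Add(16, -50), 2) = Pow(-34, 2) = 1156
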